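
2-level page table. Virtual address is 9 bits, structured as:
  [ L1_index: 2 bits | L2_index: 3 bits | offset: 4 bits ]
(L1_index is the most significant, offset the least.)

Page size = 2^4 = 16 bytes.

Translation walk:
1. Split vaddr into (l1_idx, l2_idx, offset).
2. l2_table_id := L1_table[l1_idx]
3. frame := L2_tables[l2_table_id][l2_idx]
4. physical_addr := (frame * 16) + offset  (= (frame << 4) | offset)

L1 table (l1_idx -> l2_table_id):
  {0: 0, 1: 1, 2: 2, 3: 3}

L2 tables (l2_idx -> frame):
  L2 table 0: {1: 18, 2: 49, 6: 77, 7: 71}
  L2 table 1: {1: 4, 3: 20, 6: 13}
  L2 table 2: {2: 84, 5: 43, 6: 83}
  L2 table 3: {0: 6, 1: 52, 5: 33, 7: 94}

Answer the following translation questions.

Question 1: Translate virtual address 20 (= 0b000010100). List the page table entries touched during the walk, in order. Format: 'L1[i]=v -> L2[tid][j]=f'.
Answer: L1[0]=0 -> L2[0][1]=18

Derivation:
vaddr = 20 = 0b000010100
Split: l1_idx=0, l2_idx=1, offset=4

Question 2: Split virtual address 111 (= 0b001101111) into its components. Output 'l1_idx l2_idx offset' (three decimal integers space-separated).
Answer: 0 6 15

Derivation:
vaddr = 111 = 0b001101111
  top 2 bits -> l1_idx = 0
  next 3 bits -> l2_idx = 6
  bottom 4 bits -> offset = 15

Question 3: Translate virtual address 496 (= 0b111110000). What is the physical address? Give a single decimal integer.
vaddr = 496 = 0b111110000
Split: l1_idx=3, l2_idx=7, offset=0
L1[3] = 3
L2[3][7] = 94
paddr = 94 * 16 + 0 = 1504

Answer: 1504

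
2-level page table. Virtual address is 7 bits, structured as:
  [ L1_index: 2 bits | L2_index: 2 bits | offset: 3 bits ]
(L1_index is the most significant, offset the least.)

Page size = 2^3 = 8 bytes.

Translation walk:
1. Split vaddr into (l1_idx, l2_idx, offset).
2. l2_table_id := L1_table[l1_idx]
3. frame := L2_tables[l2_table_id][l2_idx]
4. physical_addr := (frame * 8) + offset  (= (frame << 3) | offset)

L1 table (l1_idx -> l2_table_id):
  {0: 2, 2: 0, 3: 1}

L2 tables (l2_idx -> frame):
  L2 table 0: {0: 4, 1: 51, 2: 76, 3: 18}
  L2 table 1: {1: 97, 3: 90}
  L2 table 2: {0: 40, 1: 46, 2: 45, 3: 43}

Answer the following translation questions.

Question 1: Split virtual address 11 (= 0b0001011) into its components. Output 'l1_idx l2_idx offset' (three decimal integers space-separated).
Answer: 0 1 3

Derivation:
vaddr = 11 = 0b0001011
  top 2 bits -> l1_idx = 0
  next 2 bits -> l2_idx = 1
  bottom 3 bits -> offset = 3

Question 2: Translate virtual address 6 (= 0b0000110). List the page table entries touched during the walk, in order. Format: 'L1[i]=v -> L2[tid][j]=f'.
Answer: L1[0]=2 -> L2[2][0]=40

Derivation:
vaddr = 6 = 0b0000110
Split: l1_idx=0, l2_idx=0, offset=6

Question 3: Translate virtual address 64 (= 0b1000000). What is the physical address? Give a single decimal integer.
Answer: 32

Derivation:
vaddr = 64 = 0b1000000
Split: l1_idx=2, l2_idx=0, offset=0
L1[2] = 0
L2[0][0] = 4
paddr = 4 * 8 + 0 = 32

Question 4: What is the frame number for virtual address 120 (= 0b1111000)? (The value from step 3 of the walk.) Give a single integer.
vaddr = 120: l1_idx=3, l2_idx=3
L1[3] = 1; L2[1][3] = 90

Answer: 90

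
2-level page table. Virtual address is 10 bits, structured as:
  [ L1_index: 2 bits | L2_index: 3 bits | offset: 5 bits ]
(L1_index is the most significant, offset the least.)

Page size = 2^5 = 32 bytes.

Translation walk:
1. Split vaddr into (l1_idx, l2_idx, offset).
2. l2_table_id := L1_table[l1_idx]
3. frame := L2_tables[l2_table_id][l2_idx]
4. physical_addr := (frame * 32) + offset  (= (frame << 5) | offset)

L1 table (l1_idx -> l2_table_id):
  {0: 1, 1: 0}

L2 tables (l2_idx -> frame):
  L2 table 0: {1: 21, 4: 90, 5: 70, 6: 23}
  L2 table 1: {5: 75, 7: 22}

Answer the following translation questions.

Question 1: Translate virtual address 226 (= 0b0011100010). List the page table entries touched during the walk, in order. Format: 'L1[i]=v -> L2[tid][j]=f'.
vaddr = 226 = 0b0011100010
Split: l1_idx=0, l2_idx=7, offset=2

Answer: L1[0]=1 -> L2[1][7]=22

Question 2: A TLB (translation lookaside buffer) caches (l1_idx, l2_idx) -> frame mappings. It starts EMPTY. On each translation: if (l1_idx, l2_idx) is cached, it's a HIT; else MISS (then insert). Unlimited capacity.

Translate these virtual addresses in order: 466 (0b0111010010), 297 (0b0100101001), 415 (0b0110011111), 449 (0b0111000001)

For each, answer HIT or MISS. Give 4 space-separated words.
Answer: MISS MISS MISS HIT

Derivation:
vaddr=466: (1,6) not in TLB -> MISS, insert
vaddr=297: (1,1) not in TLB -> MISS, insert
vaddr=415: (1,4) not in TLB -> MISS, insert
vaddr=449: (1,6) in TLB -> HIT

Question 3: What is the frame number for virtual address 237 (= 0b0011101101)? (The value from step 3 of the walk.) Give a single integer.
vaddr = 237: l1_idx=0, l2_idx=7
L1[0] = 1; L2[1][7] = 22

Answer: 22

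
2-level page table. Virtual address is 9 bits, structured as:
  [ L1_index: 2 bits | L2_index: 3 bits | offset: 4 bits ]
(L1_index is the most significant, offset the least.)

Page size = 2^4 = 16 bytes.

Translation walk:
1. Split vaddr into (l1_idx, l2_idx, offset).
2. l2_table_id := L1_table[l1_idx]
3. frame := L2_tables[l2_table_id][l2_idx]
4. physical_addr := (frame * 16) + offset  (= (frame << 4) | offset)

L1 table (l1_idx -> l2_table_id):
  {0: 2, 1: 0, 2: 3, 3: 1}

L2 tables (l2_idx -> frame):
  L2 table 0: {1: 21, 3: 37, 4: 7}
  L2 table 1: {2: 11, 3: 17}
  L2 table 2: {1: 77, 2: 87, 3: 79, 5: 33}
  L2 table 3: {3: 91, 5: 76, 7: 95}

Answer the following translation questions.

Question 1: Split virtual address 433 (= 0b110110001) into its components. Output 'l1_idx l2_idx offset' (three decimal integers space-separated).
Answer: 3 3 1

Derivation:
vaddr = 433 = 0b110110001
  top 2 bits -> l1_idx = 3
  next 3 bits -> l2_idx = 3
  bottom 4 bits -> offset = 1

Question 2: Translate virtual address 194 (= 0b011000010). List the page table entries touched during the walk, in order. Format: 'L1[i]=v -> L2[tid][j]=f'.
Answer: L1[1]=0 -> L2[0][4]=7

Derivation:
vaddr = 194 = 0b011000010
Split: l1_idx=1, l2_idx=4, offset=2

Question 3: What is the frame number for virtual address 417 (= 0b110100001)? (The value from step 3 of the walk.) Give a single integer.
Answer: 11

Derivation:
vaddr = 417: l1_idx=3, l2_idx=2
L1[3] = 1; L2[1][2] = 11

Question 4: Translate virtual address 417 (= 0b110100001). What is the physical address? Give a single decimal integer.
Answer: 177

Derivation:
vaddr = 417 = 0b110100001
Split: l1_idx=3, l2_idx=2, offset=1
L1[3] = 1
L2[1][2] = 11
paddr = 11 * 16 + 1 = 177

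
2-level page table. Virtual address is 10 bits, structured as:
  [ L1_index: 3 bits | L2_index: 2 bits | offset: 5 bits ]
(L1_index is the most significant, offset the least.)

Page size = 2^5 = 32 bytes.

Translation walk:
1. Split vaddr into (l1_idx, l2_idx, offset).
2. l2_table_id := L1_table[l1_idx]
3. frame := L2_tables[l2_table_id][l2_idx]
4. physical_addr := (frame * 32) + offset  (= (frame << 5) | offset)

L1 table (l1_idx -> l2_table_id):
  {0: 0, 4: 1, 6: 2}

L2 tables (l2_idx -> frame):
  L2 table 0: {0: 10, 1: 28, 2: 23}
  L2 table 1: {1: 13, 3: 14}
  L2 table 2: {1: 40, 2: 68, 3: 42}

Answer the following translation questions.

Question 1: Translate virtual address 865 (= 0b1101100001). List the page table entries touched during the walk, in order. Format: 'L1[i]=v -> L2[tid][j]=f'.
Answer: L1[6]=2 -> L2[2][3]=42

Derivation:
vaddr = 865 = 0b1101100001
Split: l1_idx=6, l2_idx=3, offset=1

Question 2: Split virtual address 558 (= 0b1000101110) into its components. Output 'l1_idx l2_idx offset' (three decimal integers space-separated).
vaddr = 558 = 0b1000101110
  top 3 bits -> l1_idx = 4
  next 2 bits -> l2_idx = 1
  bottom 5 bits -> offset = 14

Answer: 4 1 14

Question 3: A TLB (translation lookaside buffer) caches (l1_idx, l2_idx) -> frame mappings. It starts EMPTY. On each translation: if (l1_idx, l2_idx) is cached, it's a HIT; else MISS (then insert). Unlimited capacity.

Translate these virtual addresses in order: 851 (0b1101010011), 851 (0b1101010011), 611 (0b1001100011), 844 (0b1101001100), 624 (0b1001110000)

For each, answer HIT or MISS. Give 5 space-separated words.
Answer: MISS HIT MISS HIT HIT

Derivation:
vaddr=851: (6,2) not in TLB -> MISS, insert
vaddr=851: (6,2) in TLB -> HIT
vaddr=611: (4,3) not in TLB -> MISS, insert
vaddr=844: (6,2) in TLB -> HIT
vaddr=624: (4,3) in TLB -> HIT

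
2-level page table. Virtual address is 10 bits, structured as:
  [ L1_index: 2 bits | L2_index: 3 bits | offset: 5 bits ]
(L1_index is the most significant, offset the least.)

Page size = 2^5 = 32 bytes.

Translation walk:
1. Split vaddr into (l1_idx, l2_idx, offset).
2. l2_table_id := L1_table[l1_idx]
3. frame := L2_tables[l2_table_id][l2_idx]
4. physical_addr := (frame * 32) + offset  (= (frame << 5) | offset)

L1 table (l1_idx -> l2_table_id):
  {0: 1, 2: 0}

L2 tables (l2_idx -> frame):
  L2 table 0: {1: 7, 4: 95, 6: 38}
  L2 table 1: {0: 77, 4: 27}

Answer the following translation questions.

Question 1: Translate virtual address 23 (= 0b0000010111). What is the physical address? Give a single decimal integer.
Answer: 2487

Derivation:
vaddr = 23 = 0b0000010111
Split: l1_idx=0, l2_idx=0, offset=23
L1[0] = 1
L2[1][0] = 77
paddr = 77 * 32 + 23 = 2487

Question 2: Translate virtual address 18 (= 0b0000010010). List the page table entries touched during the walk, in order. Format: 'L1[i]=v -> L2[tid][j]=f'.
Answer: L1[0]=1 -> L2[1][0]=77

Derivation:
vaddr = 18 = 0b0000010010
Split: l1_idx=0, l2_idx=0, offset=18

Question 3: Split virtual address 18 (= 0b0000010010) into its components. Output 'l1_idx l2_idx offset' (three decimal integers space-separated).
Answer: 0 0 18

Derivation:
vaddr = 18 = 0b0000010010
  top 2 bits -> l1_idx = 0
  next 3 bits -> l2_idx = 0
  bottom 5 bits -> offset = 18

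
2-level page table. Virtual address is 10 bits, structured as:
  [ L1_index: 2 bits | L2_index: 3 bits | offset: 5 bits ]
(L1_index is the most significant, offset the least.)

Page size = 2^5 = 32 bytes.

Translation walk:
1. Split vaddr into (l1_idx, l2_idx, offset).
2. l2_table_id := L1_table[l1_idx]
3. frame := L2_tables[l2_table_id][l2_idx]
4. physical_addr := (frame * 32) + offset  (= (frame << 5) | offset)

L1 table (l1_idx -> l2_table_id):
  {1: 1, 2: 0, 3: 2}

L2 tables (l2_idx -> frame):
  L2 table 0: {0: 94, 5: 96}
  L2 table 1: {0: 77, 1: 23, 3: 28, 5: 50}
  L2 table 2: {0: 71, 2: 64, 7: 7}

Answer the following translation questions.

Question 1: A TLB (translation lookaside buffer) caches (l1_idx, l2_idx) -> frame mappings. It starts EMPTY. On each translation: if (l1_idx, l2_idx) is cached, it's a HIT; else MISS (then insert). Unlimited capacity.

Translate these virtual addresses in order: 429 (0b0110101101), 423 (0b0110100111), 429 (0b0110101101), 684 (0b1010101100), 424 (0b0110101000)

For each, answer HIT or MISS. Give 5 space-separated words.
Answer: MISS HIT HIT MISS HIT

Derivation:
vaddr=429: (1,5) not in TLB -> MISS, insert
vaddr=423: (1,5) in TLB -> HIT
vaddr=429: (1,5) in TLB -> HIT
vaddr=684: (2,5) not in TLB -> MISS, insert
vaddr=424: (1,5) in TLB -> HIT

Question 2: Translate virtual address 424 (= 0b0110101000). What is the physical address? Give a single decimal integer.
Answer: 1608

Derivation:
vaddr = 424 = 0b0110101000
Split: l1_idx=1, l2_idx=5, offset=8
L1[1] = 1
L2[1][5] = 50
paddr = 50 * 32 + 8 = 1608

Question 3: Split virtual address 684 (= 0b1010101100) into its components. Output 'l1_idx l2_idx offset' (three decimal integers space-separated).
Answer: 2 5 12

Derivation:
vaddr = 684 = 0b1010101100
  top 2 bits -> l1_idx = 2
  next 3 bits -> l2_idx = 5
  bottom 5 bits -> offset = 12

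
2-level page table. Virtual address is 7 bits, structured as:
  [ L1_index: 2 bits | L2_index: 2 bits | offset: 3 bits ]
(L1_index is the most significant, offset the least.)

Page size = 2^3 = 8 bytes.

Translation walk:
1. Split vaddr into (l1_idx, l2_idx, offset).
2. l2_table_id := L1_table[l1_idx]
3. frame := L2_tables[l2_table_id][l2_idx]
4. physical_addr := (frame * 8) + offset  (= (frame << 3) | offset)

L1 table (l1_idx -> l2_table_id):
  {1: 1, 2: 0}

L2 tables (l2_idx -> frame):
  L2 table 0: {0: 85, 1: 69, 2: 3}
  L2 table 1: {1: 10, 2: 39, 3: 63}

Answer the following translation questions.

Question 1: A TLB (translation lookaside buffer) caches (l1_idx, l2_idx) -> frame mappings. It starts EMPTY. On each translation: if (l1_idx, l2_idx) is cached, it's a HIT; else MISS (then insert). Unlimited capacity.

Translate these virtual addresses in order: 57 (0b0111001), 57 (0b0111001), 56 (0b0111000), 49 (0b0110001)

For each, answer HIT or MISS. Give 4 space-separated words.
Answer: MISS HIT HIT MISS

Derivation:
vaddr=57: (1,3) not in TLB -> MISS, insert
vaddr=57: (1,3) in TLB -> HIT
vaddr=56: (1,3) in TLB -> HIT
vaddr=49: (1,2) not in TLB -> MISS, insert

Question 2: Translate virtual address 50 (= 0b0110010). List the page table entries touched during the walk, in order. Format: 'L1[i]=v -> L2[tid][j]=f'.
Answer: L1[1]=1 -> L2[1][2]=39

Derivation:
vaddr = 50 = 0b0110010
Split: l1_idx=1, l2_idx=2, offset=2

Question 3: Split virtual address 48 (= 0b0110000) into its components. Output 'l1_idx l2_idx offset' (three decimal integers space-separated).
Answer: 1 2 0

Derivation:
vaddr = 48 = 0b0110000
  top 2 bits -> l1_idx = 1
  next 2 bits -> l2_idx = 2
  bottom 3 bits -> offset = 0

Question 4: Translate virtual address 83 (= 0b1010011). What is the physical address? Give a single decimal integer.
vaddr = 83 = 0b1010011
Split: l1_idx=2, l2_idx=2, offset=3
L1[2] = 0
L2[0][2] = 3
paddr = 3 * 8 + 3 = 27

Answer: 27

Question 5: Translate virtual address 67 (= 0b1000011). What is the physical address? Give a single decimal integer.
vaddr = 67 = 0b1000011
Split: l1_idx=2, l2_idx=0, offset=3
L1[2] = 0
L2[0][0] = 85
paddr = 85 * 8 + 3 = 683

Answer: 683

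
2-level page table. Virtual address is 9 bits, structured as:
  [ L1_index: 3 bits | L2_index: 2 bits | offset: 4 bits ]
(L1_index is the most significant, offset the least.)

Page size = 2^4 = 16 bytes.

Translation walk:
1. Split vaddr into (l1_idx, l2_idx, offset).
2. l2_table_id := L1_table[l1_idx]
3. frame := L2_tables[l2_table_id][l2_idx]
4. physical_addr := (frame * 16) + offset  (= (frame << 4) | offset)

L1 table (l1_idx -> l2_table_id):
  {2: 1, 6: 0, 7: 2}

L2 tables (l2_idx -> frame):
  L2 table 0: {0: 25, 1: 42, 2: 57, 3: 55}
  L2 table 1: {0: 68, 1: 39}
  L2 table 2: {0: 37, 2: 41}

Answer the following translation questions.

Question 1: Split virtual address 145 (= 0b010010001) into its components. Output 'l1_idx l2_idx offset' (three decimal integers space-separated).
vaddr = 145 = 0b010010001
  top 3 bits -> l1_idx = 2
  next 2 bits -> l2_idx = 1
  bottom 4 bits -> offset = 1

Answer: 2 1 1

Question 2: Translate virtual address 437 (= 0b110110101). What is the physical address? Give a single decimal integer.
vaddr = 437 = 0b110110101
Split: l1_idx=6, l2_idx=3, offset=5
L1[6] = 0
L2[0][3] = 55
paddr = 55 * 16 + 5 = 885

Answer: 885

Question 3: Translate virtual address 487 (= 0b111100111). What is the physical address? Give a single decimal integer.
Answer: 663

Derivation:
vaddr = 487 = 0b111100111
Split: l1_idx=7, l2_idx=2, offset=7
L1[7] = 2
L2[2][2] = 41
paddr = 41 * 16 + 7 = 663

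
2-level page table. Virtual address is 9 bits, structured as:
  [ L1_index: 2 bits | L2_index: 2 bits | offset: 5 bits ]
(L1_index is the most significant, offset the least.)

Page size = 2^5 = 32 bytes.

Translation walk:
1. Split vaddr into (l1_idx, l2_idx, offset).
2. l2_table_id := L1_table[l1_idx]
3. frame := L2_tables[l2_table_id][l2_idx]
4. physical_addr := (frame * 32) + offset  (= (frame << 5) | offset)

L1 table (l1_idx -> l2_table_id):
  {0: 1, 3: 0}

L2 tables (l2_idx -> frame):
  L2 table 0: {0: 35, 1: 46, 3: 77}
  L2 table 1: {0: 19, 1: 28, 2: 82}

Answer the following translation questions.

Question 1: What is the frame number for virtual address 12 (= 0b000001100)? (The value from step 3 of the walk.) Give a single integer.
Answer: 19

Derivation:
vaddr = 12: l1_idx=0, l2_idx=0
L1[0] = 1; L2[1][0] = 19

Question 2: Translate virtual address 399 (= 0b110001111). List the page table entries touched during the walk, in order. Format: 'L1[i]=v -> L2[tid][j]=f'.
Answer: L1[3]=0 -> L2[0][0]=35

Derivation:
vaddr = 399 = 0b110001111
Split: l1_idx=3, l2_idx=0, offset=15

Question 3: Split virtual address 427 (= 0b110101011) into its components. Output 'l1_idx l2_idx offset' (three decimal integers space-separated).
Answer: 3 1 11

Derivation:
vaddr = 427 = 0b110101011
  top 2 bits -> l1_idx = 3
  next 2 bits -> l2_idx = 1
  bottom 5 bits -> offset = 11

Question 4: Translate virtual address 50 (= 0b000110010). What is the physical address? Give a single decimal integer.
Answer: 914

Derivation:
vaddr = 50 = 0b000110010
Split: l1_idx=0, l2_idx=1, offset=18
L1[0] = 1
L2[1][1] = 28
paddr = 28 * 32 + 18 = 914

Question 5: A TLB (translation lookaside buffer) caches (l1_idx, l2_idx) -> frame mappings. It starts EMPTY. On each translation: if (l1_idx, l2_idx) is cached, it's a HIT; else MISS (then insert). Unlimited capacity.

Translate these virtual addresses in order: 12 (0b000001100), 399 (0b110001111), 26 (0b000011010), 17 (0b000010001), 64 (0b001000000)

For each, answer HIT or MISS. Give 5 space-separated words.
Answer: MISS MISS HIT HIT MISS

Derivation:
vaddr=12: (0,0) not in TLB -> MISS, insert
vaddr=399: (3,0) not in TLB -> MISS, insert
vaddr=26: (0,0) in TLB -> HIT
vaddr=17: (0,0) in TLB -> HIT
vaddr=64: (0,2) not in TLB -> MISS, insert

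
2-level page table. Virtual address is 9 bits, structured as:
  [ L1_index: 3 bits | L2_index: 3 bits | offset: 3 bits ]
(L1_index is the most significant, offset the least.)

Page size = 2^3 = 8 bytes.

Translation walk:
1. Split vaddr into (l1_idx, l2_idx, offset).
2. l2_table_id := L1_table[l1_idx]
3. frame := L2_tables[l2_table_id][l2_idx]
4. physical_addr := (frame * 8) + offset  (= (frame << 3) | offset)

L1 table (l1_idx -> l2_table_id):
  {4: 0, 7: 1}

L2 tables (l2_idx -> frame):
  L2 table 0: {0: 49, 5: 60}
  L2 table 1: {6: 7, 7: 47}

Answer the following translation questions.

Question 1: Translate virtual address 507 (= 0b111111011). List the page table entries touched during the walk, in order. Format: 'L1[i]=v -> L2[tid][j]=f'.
Answer: L1[7]=1 -> L2[1][7]=47

Derivation:
vaddr = 507 = 0b111111011
Split: l1_idx=7, l2_idx=7, offset=3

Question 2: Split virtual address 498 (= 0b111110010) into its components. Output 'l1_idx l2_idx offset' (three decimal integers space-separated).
Answer: 7 6 2

Derivation:
vaddr = 498 = 0b111110010
  top 3 bits -> l1_idx = 7
  next 3 bits -> l2_idx = 6
  bottom 3 bits -> offset = 2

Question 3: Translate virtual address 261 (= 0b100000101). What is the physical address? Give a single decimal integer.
vaddr = 261 = 0b100000101
Split: l1_idx=4, l2_idx=0, offset=5
L1[4] = 0
L2[0][0] = 49
paddr = 49 * 8 + 5 = 397

Answer: 397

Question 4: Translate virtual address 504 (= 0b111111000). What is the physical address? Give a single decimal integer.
vaddr = 504 = 0b111111000
Split: l1_idx=7, l2_idx=7, offset=0
L1[7] = 1
L2[1][7] = 47
paddr = 47 * 8 + 0 = 376

Answer: 376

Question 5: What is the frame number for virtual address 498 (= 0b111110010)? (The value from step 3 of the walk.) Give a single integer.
vaddr = 498: l1_idx=7, l2_idx=6
L1[7] = 1; L2[1][6] = 7

Answer: 7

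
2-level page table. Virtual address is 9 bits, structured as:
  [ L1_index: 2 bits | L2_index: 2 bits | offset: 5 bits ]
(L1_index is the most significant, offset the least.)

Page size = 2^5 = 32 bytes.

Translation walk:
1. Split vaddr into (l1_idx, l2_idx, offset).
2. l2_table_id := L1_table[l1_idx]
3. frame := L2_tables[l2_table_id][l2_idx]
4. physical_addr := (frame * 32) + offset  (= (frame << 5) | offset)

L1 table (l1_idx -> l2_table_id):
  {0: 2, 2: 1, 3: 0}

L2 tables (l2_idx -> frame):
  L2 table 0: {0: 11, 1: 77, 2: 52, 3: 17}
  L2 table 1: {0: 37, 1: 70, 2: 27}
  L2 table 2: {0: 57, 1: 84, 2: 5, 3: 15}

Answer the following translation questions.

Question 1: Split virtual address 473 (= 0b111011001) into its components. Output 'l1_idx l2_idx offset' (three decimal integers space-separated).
Answer: 3 2 25

Derivation:
vaddr = 473 = 0b111011001
  top 2 bits -> l1_idx = 3
  next 2 bits -> l2_idx = 2
  bottom 5 bits -> offset = 25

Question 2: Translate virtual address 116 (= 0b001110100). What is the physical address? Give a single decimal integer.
Answer: 500

Derivation:
vaddr = 116 = 0b001110100
Split: l1_idx=0, l2_idx=3, offset=20
L1[0] = 2
L2[2][3] = 15
paddr = 15 * 32 + 20 = 500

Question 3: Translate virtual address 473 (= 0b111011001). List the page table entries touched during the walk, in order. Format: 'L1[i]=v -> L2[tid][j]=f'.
Answer: L1[3]=0 -> L2[0][2]=52

Derivation:
vaddr = 473 = 0b111011001
Split: l1_idx=3, l2_idx=2, offset=25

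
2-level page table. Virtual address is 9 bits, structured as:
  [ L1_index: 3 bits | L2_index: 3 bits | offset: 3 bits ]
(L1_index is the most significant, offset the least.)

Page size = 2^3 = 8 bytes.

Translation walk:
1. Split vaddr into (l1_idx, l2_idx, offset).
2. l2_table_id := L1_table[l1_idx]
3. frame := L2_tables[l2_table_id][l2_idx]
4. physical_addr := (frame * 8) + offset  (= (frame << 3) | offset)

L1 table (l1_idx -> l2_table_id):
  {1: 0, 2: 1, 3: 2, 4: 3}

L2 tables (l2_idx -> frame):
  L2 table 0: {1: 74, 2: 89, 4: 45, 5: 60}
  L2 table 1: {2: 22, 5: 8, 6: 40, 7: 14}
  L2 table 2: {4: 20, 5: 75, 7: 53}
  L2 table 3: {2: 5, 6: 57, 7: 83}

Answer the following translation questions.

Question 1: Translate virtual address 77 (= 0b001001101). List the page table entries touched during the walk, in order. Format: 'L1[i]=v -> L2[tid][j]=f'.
Answer: L1[1]=0 -> L2[0][1]=74

Derivation:
vaddr = 77 = 0b001001101
Split: l1_idx=1, l2_idx=1, offset=5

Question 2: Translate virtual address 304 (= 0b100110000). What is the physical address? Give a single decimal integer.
Answer: 456

Derivation:
vaddr = 304 = 0b100110000
Split: l1_idx=4, l2_idx=6, offset=0
L1[4] = 3
L2[3][6] = 57
paddr = 57 * 8 + 0 = 456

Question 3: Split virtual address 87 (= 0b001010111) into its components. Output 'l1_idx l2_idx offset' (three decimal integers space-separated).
Answer: 1 2 7

Derivation:
vaddr = 87 = 0b001010111
  top 3 bits -> l1_idx = 1
  next 3 bits -> l2_idx = 2
  bottom 3 bits -> offset = 7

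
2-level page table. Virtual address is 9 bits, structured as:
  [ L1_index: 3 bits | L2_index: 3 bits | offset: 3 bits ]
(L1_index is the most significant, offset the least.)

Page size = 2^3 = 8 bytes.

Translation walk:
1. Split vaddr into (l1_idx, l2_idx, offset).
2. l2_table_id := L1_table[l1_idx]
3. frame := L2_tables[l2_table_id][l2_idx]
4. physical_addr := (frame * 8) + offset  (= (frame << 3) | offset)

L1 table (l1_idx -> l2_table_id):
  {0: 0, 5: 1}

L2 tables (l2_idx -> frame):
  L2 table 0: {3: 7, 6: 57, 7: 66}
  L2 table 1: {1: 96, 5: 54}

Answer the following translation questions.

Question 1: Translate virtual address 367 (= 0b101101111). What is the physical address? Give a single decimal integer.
vaddr = 367 = 0b101101111
Split: l1_idx=5, l2_idx=5, offset=7
L1[5] = 1
L2[1][5] = 54
paddr = 54 * 8 + 7 = 439

Answer: 439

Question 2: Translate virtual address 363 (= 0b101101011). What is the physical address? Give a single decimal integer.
Answer: 435

Derivation:
vaddr = 363 = 0b101101011
Split: l1_idx=5, l2_idx=5, offset=3
L1[5] = 1
L2[1][5] = 54
paddr = 54 * 8 + 3 = 435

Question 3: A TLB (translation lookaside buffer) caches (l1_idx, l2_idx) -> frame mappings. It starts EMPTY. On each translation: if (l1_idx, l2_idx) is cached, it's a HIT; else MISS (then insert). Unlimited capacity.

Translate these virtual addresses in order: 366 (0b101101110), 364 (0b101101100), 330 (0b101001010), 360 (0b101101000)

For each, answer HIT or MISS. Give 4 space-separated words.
Answer: MISS HIT MISS HIT

Derivation:
vaddr=366: (5,5) not in TLB -> MISS, insert
vaddr=364: (5,5) in TLB -> HIT
vaddr=330: (5,1) not in TLB -> MISS, insert
vaddr=360: (5,5) in TLB -> HIT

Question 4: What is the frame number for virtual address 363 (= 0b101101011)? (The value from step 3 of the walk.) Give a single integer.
vaddr = 363: l1_idx=5, l2_idx=5
L1[5] = 1; L2[1][5] = 54

Answer: 54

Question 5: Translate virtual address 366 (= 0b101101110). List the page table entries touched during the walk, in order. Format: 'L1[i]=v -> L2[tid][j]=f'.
Answer: L1[5]=1 -> L2[1][5]=54

Derivation:
vaddr = 366 = 0b101101110
Split: l1_idx=5, l2_idx=5, offset=6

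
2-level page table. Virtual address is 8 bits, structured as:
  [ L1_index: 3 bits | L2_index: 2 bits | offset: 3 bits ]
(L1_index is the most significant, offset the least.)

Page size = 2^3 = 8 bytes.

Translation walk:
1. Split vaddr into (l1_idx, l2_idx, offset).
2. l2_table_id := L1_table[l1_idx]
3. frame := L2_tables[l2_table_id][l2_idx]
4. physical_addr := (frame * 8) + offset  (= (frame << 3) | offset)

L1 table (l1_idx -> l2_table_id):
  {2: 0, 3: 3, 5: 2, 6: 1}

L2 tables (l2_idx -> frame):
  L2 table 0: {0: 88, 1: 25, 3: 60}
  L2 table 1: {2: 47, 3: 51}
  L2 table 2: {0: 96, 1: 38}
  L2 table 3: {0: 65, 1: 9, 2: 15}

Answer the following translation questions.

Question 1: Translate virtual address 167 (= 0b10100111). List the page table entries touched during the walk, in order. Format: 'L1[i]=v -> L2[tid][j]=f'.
Answer: L1[5]=2 -> L2[2][0]=96

Derivation:
vaddr = 167 = 0b10100111
Split: l1_idx=5, l2_idx=0, offset=7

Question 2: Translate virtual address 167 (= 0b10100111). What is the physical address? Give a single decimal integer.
vaddr = 167 = 0b10100111
Split: l1_idx=5, l2_idx=0, offset=7
L1[5] = 2
L2[2][0] = 96
paddr = 96 * 8 + 7 = 775

Answer: 775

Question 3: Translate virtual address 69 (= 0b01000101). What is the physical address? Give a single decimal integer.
vaddr = 69 = 0b01000101
Split: l1_idx=2, l2_idx=0, offset=5
L1[2] = 0
L2[0][0] = 88
paddr = 88 * 8 + 5 = 709

Answer: 709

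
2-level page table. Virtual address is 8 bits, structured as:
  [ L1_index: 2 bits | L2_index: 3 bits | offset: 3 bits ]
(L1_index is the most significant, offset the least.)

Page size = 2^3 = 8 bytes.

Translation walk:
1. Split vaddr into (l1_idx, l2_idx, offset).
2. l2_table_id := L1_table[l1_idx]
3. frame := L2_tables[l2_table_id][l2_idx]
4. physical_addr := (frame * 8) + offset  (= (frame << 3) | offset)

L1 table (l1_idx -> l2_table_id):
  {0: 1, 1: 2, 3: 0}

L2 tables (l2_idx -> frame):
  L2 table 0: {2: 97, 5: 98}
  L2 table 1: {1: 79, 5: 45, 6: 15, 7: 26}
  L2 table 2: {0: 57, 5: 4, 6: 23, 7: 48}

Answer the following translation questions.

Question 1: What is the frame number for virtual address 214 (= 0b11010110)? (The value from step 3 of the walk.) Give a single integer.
Answer: 97

Derivation:
vaddr = 214: l1_idx=3, l2_idx=2
L1[3] = 0; L2[0][2] = 97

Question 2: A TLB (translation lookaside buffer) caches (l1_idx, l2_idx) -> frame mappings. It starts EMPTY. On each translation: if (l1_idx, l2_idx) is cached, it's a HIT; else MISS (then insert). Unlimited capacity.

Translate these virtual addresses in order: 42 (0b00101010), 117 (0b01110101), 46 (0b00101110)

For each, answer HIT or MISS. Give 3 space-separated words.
vaddr=42: (0,5) not in TLB -> MISS, insert
vaddr=117: (1,6) not in TLB -> MISS, insert
vaddr=46: (0,5) in TLB -> HIT

Answer: MISS MISS HIT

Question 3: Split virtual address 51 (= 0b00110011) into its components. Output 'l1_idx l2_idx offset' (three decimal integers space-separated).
Answer: 0 6 3

Derivation:
vaddr = 51 = 0b00110011
  top 2 bits -> l1_idx = 0
  next 3 bits -> l2_idx = 6
  bottom 3 bits -> offset = 3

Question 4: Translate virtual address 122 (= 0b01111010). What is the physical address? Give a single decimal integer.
Answer: 386

Derivation:
vaddr = 122 = 0b01111010
Split: l1_idx=1, l2_idx=7, offset=2
L1[1] = 2
L2[2][7] = 48
paddr = 48 * 8 + 2 = 386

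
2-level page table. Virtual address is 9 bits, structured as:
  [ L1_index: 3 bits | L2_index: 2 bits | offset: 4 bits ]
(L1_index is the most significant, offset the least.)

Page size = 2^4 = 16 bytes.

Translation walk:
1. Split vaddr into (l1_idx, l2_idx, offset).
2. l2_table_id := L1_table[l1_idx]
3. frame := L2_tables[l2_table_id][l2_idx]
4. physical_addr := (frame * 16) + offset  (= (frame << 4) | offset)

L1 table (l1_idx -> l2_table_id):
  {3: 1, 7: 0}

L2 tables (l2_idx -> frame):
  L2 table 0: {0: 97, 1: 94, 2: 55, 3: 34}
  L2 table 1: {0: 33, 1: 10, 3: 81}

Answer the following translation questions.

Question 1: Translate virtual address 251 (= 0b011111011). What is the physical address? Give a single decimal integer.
Answer: 1307

Derivation:
vaddr = 251 = 0b011111011
Split: l1_idx=3, l2_idx=3, offset=11
L1[3] = 1
L2[1][3] = 81
paddr = 81 * 16 + 11 = 1307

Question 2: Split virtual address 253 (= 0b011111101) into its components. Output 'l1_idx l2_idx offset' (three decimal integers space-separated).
Answer: 3 3 13

Derivation:
vaddr = 253 = 0b011111101
  top 3 bits -> l1_idx = 3
  next 2 bits -> l2_idx = 3
  bottom 4 bits -> offset = 13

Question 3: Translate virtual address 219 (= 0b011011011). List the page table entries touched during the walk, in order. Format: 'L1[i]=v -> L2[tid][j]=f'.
vaddr = 219 = 0b011011011
Split: l1_idx=3, l2_idx=1, offset=11

Answer: L1[3]=1 -> L2[1][1]=10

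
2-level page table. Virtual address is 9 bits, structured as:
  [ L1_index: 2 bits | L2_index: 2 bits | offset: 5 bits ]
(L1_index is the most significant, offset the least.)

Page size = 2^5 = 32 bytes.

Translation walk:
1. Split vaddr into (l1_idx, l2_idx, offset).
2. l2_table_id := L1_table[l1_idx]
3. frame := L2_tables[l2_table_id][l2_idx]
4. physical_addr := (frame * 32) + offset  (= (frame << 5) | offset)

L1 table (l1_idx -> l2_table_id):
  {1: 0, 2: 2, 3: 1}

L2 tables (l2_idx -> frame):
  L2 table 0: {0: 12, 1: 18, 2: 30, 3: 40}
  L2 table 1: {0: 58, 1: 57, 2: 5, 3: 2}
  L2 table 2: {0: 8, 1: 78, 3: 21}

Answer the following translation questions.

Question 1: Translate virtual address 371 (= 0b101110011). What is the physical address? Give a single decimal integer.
vaddr = 371 = 0b101110011
Split: l1_idx=2, l2_idx=3, offset=19
L1[2] = 2
L2[2][3] = 21
paddr = 21 * 32 + 19 = 691

Answer: 691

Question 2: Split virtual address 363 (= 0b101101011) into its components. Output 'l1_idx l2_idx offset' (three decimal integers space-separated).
vaddr = 363 = 0b101101011
  top 2 bits -> l1_idx = 2
  next 2 bits -> l2_idx = 3
  bottom 5 bits -> offset = 11

Answer: 2 3 11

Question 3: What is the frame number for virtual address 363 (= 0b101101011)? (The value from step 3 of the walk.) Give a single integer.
Answer: 21

Derivation:
vaddr = 363: l1_idx=2, l2_idx=3
L1[2] = 2; L2[2][3] = 21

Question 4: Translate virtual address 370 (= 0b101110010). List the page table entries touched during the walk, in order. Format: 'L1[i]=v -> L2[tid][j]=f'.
Answer: L1[2]=2 -> L2[2][3]=21

Derivation:
vaddr = 370 = 0b101110010
Split: l1_idx=2, l2_idx=3, offset=18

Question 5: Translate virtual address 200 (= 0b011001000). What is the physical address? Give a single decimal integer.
Answer: 968

Derivation:
vaddr = 200 = 0b011001000
Split: l1_idx=1, l2_idx=2, offset=8
L1[1] = 0
L2[0][2] = 30
paddr = 30 * 32 + 8 = 968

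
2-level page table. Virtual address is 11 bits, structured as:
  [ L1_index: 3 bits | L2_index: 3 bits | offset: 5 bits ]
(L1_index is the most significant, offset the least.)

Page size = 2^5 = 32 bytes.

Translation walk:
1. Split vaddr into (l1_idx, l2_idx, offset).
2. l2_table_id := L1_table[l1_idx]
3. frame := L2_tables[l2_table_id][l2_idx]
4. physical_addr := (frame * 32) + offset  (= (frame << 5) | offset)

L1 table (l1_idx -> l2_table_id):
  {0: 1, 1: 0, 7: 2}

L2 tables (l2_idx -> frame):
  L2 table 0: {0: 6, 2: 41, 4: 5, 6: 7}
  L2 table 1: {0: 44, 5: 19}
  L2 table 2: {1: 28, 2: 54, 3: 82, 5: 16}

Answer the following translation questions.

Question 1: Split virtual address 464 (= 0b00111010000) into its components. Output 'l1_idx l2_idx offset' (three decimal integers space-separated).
Answer: 1 6 16

Derivation:
vaddr = 464 = 0b00111010000
  top 3 bits -> l1_idx = 1
  next 3 bits -> l2_idx = 6
  bottom 5 bits -> offset = 16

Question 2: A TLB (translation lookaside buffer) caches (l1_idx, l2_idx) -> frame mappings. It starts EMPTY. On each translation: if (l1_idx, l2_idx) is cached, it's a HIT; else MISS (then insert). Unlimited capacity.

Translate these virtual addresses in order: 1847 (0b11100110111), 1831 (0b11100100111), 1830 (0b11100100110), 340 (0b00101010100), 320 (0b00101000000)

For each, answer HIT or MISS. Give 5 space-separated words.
Answer: MISS HIT HIT MISS HIT

Derivation:
vaddr=1847: (7,1) not in TLB -> MISS, insert
vaddr=1831: (7,1) in TLB -> HIT
vaddr=1830: (7,1) in TLB -> HIT
vaddr=340: (1,2) not in TLB -> MISS, insert
vaddr=320: (1,2) in TLB -> HIT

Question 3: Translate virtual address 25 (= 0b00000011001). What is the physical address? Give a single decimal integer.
vaddr = 25 = 0b00000011001
Split: l1_idx=0, l2_idx=0, offset=25
L1[0] = 1
L2[1][0] = 44
paddr = 44 * 32 + 25 = 1433

Answer: 1433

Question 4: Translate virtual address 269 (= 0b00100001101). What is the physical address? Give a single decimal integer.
Answer: 205

Derivation:
vaddr = 269 = 0b00100001101
Split: l1_idx=1, l2_idx=0, offset=13
L1[1] = 0
L2[0][0] = 6
paddr = 6 * 32 + 13 = 205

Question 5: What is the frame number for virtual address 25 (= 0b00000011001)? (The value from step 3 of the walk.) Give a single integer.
Answer: 44

Derivation:
vaddr = 25: l1_idx=0, l2_idx=0
L1[0] = 1; L2[1][0] = 44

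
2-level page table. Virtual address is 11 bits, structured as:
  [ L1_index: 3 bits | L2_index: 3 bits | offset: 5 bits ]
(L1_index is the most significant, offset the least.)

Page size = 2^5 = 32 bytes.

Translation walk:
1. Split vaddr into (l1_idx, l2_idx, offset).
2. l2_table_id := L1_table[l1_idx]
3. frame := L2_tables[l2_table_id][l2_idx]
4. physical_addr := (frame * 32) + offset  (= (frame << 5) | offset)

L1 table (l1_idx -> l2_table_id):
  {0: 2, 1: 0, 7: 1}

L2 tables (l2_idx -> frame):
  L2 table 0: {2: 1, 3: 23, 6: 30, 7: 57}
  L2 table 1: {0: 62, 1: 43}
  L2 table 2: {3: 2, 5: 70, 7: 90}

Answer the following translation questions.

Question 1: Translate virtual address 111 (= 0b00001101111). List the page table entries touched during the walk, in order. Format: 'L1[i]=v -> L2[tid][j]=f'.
Answer: L1[0]=2 -> L2[2][3]=2

Derivation:
vaddr = 111 = 0b00001101111
Split: l1_idx=0, l2_idx=3, offset=15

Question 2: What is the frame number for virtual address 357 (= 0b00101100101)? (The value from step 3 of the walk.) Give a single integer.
Answer: 23

Derivation:
vaddr = 357: l1_idx=1, l2_idx=3
L1[1] = 0; L2[0][3] = 23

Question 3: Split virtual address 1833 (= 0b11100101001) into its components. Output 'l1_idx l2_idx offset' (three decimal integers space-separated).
Answer: 7 1 9

Derivation:
vaddr = 1833 = 0b11100101001
  top 3 bits -> l1_idx = 7
  next 3 bits -> l2_idx = 1
  bottom 5 bits -> offset = 9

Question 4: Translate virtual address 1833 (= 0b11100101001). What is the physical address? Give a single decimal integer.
Answer: 1385

Derivation:
vaddr = 1833 = 0b11100101001
Split: l1_idx=7, l2_idx=1, offset=9
L1[7] = 1
L2[1][1] = 43
paddr = 43 * 32 + 9 = 1385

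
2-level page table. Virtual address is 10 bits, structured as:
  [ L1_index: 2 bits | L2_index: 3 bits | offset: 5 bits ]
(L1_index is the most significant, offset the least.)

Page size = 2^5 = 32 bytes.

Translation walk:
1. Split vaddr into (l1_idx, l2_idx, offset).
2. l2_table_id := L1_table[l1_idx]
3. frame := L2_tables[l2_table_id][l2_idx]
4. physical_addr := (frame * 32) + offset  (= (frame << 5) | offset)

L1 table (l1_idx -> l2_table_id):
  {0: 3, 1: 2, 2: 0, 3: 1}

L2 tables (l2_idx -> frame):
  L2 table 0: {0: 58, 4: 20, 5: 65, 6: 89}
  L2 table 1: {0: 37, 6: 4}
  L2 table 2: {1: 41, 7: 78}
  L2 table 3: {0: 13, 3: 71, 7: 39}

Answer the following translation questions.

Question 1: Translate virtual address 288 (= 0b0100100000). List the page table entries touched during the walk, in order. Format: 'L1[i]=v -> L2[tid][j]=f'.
Answer: L1[1]=2 -> L2[2][1]=41

Derivation:
vaddr = 288 = 0b0100100000
Split: l1_idx=1, l2_idx=1, offset=0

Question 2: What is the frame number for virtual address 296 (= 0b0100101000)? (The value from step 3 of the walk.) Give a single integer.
vaddr = 296: l1_idx=1, l2_idx=1
L1[1] = 2; L2[2][1] = 41

Answer: 41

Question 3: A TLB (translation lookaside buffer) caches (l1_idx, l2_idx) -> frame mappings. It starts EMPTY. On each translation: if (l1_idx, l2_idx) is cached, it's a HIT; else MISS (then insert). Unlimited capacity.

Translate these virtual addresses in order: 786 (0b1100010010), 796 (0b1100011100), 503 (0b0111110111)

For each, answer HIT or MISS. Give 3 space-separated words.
vaddr=786: (3,0) not in TLB -> MISS, insert
vaddr=796: (3,0) in TLB -> HIT
vaddr=503: (1,7) not in TLB -> MISS, insert

Answer: MISS HIT MISS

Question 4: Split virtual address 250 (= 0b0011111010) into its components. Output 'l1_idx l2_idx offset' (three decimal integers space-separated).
Answer: 0 7 26

Derivation:
vaddr = 250 = 0b0011111010
  top 2 bits -> l1_idx = 0
  next 3 bits -> l2_idx = 7
  bottom 5 bits -> offset = 26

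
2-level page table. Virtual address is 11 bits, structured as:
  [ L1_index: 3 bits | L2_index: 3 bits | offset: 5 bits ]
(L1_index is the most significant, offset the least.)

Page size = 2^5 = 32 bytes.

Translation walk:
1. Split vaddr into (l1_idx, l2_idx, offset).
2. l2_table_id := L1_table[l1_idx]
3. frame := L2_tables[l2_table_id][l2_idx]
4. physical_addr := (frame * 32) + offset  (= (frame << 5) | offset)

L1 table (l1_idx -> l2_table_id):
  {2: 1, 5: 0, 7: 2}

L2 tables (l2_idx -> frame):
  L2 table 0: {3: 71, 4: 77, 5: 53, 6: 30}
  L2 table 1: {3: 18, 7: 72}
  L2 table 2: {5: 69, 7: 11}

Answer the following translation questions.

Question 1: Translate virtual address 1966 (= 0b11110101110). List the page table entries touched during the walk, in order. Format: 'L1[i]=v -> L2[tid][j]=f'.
vaddr = 1966 = 0b11110101110
Split: l1_idx=7, l2_idx=5, offset=14

Answer: L1[7]=2 -> L2[2][5]=69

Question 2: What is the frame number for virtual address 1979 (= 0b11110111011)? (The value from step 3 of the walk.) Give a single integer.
Answer: 69

Derivation:
vaddr = 1979: l1_idx=7, l2_idx=5
L1[7] = 2; L2[2][5] = 69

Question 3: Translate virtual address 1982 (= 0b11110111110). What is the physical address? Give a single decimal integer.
vaddr = 1982 = 0b11110111110
Split: l1_idx=7, l2_idx=5, offset=30
L1[7] = 2
L2[2][5] = 69
paddr = 69 * 32 + 30 = 2238

Answer: 2238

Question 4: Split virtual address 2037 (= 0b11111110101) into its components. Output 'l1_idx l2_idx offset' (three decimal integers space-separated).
Answer: 7 7 21

Derivation:
vaddr = 2037 = 0b11111110101
  top 3 bits -> l1_idx = 7
  next 3 bits -> l2_idx = 7
  bottom 5 bits -> offset = 21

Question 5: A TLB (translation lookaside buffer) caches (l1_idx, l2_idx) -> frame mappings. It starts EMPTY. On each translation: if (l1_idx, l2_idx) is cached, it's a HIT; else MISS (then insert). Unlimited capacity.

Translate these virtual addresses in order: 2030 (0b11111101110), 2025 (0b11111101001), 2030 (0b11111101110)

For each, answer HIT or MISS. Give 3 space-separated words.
vaddr=2030: (7,7) not in TLB -> MISS, insert
vaddr=2025: (7,7) in TLB -> HIT
vaddr=2030: (7,7) in TLB -> HIT

Answer: MISS HIT HIT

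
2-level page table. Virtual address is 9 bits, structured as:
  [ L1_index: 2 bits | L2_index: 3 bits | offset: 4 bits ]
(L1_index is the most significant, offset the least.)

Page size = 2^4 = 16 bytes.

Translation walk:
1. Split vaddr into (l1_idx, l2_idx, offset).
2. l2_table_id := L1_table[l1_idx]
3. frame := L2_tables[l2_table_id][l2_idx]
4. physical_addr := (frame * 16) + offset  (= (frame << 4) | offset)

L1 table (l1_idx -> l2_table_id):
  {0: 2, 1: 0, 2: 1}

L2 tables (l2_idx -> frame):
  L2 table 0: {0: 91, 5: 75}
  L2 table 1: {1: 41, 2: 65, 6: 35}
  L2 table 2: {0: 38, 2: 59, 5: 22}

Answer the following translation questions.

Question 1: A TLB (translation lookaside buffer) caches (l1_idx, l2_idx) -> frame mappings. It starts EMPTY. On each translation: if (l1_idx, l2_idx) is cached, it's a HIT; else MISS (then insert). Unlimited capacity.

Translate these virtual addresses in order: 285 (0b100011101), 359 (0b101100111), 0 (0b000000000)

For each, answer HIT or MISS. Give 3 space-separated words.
vaddr=285: (2,1) not in TLB -> MISS, insert
vaddr=359: (2,6) not in TLB -> MISS, insert
vaddr=0: (0,0) not in TLB -> MISS, insert

Answer: MISS MISS MISS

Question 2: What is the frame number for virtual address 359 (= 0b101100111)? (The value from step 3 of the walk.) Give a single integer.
vaddr = 359: l1_idx=2, l2_idx=6
L1[2] = 1; L2[1][6] = 35

Answer: 35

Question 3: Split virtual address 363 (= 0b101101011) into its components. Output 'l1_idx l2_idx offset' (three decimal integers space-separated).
Answer: 2 6 11

Derivation:
vaddr = 363 = 0b101101011
  top 2 bits -> l1_idx = 2
  next 3 bits -> l2_idx = 6
  bottom 4 bits -> offset = 11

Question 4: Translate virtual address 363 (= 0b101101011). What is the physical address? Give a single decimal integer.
Answer: 571

Derivation:
vaddr = 363 = 0b101101011
Split: l1_idx=2, l2_idx=6, offset=11
L1[2] = 1
L2[1][6] = 35
paddr = 35 * 16 + 11 = 571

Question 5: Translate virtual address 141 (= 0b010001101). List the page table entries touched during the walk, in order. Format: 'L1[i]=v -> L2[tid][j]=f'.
vaddr = 141 = 0b010001101
Split: l1_idx=1, l2_idx=0, offset=13

Answer: L1[1]=0 -> L2[0][0]=91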